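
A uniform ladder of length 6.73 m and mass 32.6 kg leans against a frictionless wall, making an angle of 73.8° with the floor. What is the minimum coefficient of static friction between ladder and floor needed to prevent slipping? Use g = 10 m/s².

μ_min ≈ 0.145

Sum moments about the foot of the ladder (the floor normal and friction both act there and drop out).
Ladder weight 32.6×10 = 326 N acts at 3.365 m along the ladder; its horizontal arm is 3.365·cos73.8° = 0.9388 m → τ = 306 N·m clockwise.
Wall normal N acts horizontally at the top; its moment arm is the height L sinθ = 6.73·sin73.8° = 6.463 m, counterclockwise.
Balancing moments: N × 6.463 = 306, giving N = 47.35 N.
ΣFx = 0 ⇒ f = N_wall = 47.35 N. ΣFy = 0 ⇒ N_floor = 326 N.
μ_min = f / N_floor = 47.35 / 326 = 0.145.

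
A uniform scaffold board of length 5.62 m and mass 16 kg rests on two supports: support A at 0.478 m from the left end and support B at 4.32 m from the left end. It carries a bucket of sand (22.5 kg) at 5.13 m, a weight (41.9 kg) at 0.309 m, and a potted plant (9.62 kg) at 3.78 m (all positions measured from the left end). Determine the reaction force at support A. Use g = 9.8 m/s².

About support B:
Beam weight: 16 × 9.8 = 156.8 N down at 2.81 m → arm 1.51 m, τ = 156.8 × 1.51 = 236.8 N·m counterclockwise.
Bucket of sand: 22.5 × 9.8 = 220.5 N down at 5.13 m → arm 0.81 m, τ = 220.5 × 0.81 = 178.6 N·m clockwise.
Weight: 41.9 × 9.8 = 410.6 N down at 0.309 m → arm 4.011 m, τ = 410.6 × 4.011 = 1647 N·m counterclockwise.
Potted plant: 9.62 × 9.8 = 94.28 N down at 3.78 m → arm 0.54 m, τ = 94.28 × 0.54 = 50.91 N·m counterclockwise.
Net load moment about support B = 1756 N·m counterclockwise.
Reaction R at support A is upward at 0.478 m, arm 3.842 m → moment R × 3.842 clockwise.
Στ = 0 ⇒ R × 3.842 = 1756 ⇒ R = 457 N.

R_A ≈ 457 N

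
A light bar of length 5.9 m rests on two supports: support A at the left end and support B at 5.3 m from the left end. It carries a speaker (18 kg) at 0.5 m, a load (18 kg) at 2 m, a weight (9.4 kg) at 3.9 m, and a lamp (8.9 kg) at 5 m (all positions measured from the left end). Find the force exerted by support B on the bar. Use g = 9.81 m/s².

Taking torques about support A:
Speaker: 18 × 9.81 = 176.6 N down at 0.5 m → arm 0.5 m, τ = 176.6 × 0.5 = 88.3 N·m clockwise.
Load: 18 × 9.81 = 176.6 N down at 2 m → arm 2 m, τ = 176.6 × 2 = 353.2 N·m clockwise.
Weight: 9.4 × 9.81 = 92.21 N down at 3.9 m → arm 3.9 m, τ = 92.21 × 3.9 = 359.6 N·m clockwise.
Lamp: 8.9 × 9.81 = 87.31 N down at 5 m → arm 5 m, τ = 87.31 × 5 = 436.6 N·m clockwise.
Net load moment about support A = 1238 N·m clockwise.
Reaction R at support B is upward at 5.3 m, arm 5.3 m → moment R × 5.3 counterclockwise.
Setting net torque to zero: R × 5.3 = 1238 → R = 234 N.

R_B ≈ 234 N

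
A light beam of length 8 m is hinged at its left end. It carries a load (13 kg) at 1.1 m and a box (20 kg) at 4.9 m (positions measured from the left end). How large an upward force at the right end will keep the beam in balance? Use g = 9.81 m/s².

Take moments about the left end.
Load: 13 × 9.81 = 127.5 N down at 1.1 m → arm 1.1 m, τ = 127.5 × 1.1 = 140.2 N·m clockwise.
Box: 20 × 9.81 = 196.2 N down at 4.9 m → arm 4.9 m, τ = 196.2 × 4.9 = 961.4 N·m clockwise.
Net moment of the loads = 1102 N·m clockwise.
The upward force F acts at the right end, arm 8 m, giving F × 8 counterclockwise.
Στ = 0 ⇒ F × 8 = 1102 ⇒ F = 1102 / 8 = 138 N.

F ≈ 138 N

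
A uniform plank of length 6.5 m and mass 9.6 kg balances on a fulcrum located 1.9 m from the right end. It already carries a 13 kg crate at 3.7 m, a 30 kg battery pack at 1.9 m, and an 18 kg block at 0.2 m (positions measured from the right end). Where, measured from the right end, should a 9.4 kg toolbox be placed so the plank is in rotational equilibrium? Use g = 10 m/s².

Sum moments about the fulcrum (at 1.9 m from the right end) (the support reaction has zero arm there).
Beam weight: 9.6 × 10 = 96 N down at 3.25 m → arm 1.35 m, τ = 96 × 1.35 = 129.6 N·m counterclockwise.
Crate: 13 × 10 = 130 N down at 3.7 m → arm 1.8 m, τ = 130 × 1.8 = 234 N·m counterclockwise.
Battery pack: acts at the fulcrum, moment arm 0 → no torque.
Block: 18 × 10 = 180 N down at 0.2 m → arm 1.7 m, τ = 180 × 1.7 = 306 N·m clockwise.
Net moment of existing loads = 57.6 N·m counterclockwise.
The toolbox weighs 9.4 × 10 = 94 N and must supply an equal clockwise moment, so its lever arm about the fulcrum is 57.6 / 94 = 0.613 m.
That puts it at 1.9 − 0.613 = 1.29 m from the right end.

x ≈ 1.29 m from the right end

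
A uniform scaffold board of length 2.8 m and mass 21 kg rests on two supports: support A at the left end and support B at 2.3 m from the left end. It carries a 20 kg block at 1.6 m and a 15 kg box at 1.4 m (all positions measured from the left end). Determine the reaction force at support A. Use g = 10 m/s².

Sum moments about support B (its reaction then has zero moment arm).
Beam weight: 21 × 10 = 210 N down at 1.4 m → arm 0.9 m, τ = 210 × 0.9 = 189 N·m counterclockwise.
Block: 20 × 10 = 200 N down at 1.6 m → arm 0.7 m, τ = 200 × 0.7 = 140 N·m counterclockwise.
Box: 15 × 10 = 150 N down at 1.4 m → arm 0.9 m, τ = 150 × 0.9 = 135 N·m counterclockwise.
Net load moment about support B = 464 N·m counterclockwise.
Reaction R at support A is upward at 0 m, arm 2.3 m → moment R × 2.3 clockwise.
Balancing moments: R × 2.3 = 464, giving R = 202 N.

R_A ≈ 202 N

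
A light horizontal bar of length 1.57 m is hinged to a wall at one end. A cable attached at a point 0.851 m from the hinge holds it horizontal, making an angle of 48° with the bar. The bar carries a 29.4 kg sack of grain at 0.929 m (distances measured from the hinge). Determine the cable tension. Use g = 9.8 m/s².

Sum moments about the hinge (the unknown hinge reaction has zero arm there).
Sack of grain: 29.4 × 9.8 = 288.1 N down at 0.929 m → arm 0.929 m, τ = 288.1 × 0.929 = 267.6 N·m clockwise.
Total clockwise load moment = 267.6 N·m.
The cable tension T acts at 0.851 m; only its component perpendicular to the bar, T sinθ, produces torque. sin 48° = 0.7431.
Setting net torque to zero: T × 0.851 × 0.7431 = 267.6 → T = 267.6 / 0.6324 = 423 N.

T ≈ 423 N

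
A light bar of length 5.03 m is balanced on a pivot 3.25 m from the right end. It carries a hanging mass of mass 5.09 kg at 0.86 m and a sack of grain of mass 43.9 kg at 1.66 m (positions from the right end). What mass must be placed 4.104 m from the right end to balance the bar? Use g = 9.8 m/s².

Taking torques about the pivot (at 3.25 m from the right end):
Hanging mass: 5.09 × 9.8 = 49.88 N down at 0.86 m → arm 2.39 m, τ = 49.88 × 2.39 = 119.2 N·m clockwise.
Sack of grain: 43.9 × 9.8 = 430.2 N down at 1.66 m → arm 1.59 m, τ = 430.2 × 1.59 = 684 N·m clockwise.
Net moment of known loads = 803.2 N·m clockwise.
An unknown mass m at 4.104 m has arm 0.854 m; its moment is m·g·0.854 counterclockwise.
Balancing moments: m × 9.8 × 0.854 = 803.2, giving m = 803.2 / (9.8 × 0.854) = 96 kg.

m ≈ 96 kg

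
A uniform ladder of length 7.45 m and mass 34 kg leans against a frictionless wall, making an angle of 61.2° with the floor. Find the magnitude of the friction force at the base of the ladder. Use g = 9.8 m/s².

f ≈ 91.6 N

Sum moments about the foot of the ladder (the floor normal and friction both act there and drop out).
Ladder weight 34×9.8 = 333.2 N acts at 3.725 m along the ladder; its horizontal arm is 3.725·cos61.2° = 1.795 m → τ = 598.1 N·m clockwise.
Wall normal N acts horizontally at the top; its moment arm is the height L sinθ = 7.45·sin61.2° = 6.528 m, counterclockwise.
Balancing moments: N × 6.528 = 598.1, giving N = 91.6 N.
ΣFx = 0: friction at the foot balances the wall's push, so f = N_wall = 91.6 N.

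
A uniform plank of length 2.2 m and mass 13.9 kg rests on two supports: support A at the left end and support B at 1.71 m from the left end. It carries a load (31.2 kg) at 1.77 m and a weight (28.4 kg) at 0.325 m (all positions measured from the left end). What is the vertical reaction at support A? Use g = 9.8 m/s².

R_A ≈ 263 N

Taking torques about support B:
Beam weight: 13.9 × 9.8 = 136.2 N down at 1.1 m → arm 0.61 m, τ = 136.2 × 0.61 = 83.08 N·m counterclockwise.
Load: 31.2 × 9.8 = 305.8 N down at 1.77 m → arm 0.06 m, τ = 305.8 × 0.06 = 18.35 N·m clockwise.
Weight: 28.4 × 9.8 = 278.3 N down at 0.325 m → arm 1.385 m, τ = 278.3 × 1.385 = 385.4 N·m counterclockwise.
Net load moment about support B = 450.1 N·m counterclockwise.
Reaction R at support A is upward at 0 m, arm 1.71 m → moment R × 1.71 clockwise.
Setting net torque to zero: R × 1.71 = 450.1 → R = 263 N.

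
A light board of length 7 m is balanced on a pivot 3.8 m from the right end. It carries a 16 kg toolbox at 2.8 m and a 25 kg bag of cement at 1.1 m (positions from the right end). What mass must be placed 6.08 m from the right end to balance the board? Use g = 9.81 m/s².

Take moments about the pivot (at 3.8 m from the right end).
Toolbox: 16 × 9.81 = 157 N down at 2.8 m → arm 1 m, τ = 157 × 1 = 157 N·m clockwise.
Bag of cement: 25 × 9.81 = 245.2 N down at 1.1 m → arm 2.7 m, τ = 245.2 × 2.7 = 662 N·m clockwise.
Net moment of known loads = 819 N·m clockwise.
An unknown mass m at 6.08 m has arm 2.28 m; its moment is m·g·2.28 counterclockwise.
For rotational equilibrium, m × 9.81 × 2.28 = 819, so m = 819 / (9.81 × 2.28) = 36.6 kg.

m ≈ 36.6 kg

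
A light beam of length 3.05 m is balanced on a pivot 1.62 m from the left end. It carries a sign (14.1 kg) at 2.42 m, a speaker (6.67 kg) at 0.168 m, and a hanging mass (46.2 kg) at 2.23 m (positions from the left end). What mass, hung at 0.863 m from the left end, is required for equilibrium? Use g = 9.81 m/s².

Taking torques about the pivot (at 1.62 m from the left end):
Sign: 14.1 × 9.81 = 138.3 N down at 2.42 m → arm 0.8 m, τ = 138.3 × 0.8 = 110.6 N·m clockwise.
Speaker: 6.67 × 9.81 = 65.43 N down at 0.168 m → arm 1.452 m, τ = 65.43 × 1.452 = 95 N·m counterclockwise.
Hanging mass: 46.2 × 9.81 = 453.2 N down at 2.23 m → arm 0.61 m, τ = 453.2 × 0.61 = 276.5 N·m clockwise.
Net moment of known loads = 292.1 N·m clockwise.
An unknown mass m at 0.863 m has arm 0.757 m; its moment is m·g·0.757 counterclockwise.
Balancing moments: m × 9.81 × 0.757 = 292.1, giving m = 292.1 / (9.81 × 0.757) = 39.3 kg.

m ≈ 39.3 kg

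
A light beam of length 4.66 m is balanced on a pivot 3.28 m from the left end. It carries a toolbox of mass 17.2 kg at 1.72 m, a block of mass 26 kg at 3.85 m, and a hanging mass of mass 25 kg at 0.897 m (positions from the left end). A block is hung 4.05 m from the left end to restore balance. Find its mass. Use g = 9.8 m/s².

Taking torques about the pivot (at 3.28 m from the left end):
Toolbox: 17.2 × 9.8 = 168.6 N down at 1.72 m → arm 1.56 m, τ = 168.6 × 1.56 = 263 N·m counterclockwise.
Block: 26 × 9.8 = 254.8 N down at 3.85 m → arm 0.57 m, τ = 254.8 × 0.57 = 145.2 N·m clockwise.
Hanging mass: 25 × 9.8 = 245 N down at 0.897 m → arm 2.383 m, τ = 245 × 2.383 = 583.8 N·m counterclockwise.
Net moment of known loads = 701.6 N·m counterclockwise.
An unknown mass m at 4.05 m has arm 0.77 m; its moment is m·g·0.77 clockwise.
Balancing moments: m × 9.8 × 0.77 = 701.6, giving m = 701.6 / (9.8 × 0.77) = 93 kg.

m ≈ 93 kg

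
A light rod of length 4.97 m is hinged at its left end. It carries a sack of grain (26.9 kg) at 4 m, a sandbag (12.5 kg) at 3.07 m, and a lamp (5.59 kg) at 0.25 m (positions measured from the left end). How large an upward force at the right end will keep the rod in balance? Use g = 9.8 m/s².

Sum moments about the left end (the unknown pivot reaction has zero arm there).
Sack of grain: 26.9 × 9.8 = 263.6 N down at 4 m → arm 4 m, τ = 263.6 × 4 = 1054 N·m clockwise.
Sandbag: 12.5 × 9.8 = 122.5 N down at 3.07 m → arm 3.07 m, τ = 122.5 × 3.07 = 376.1 N·m clockwise.
Lamp: 5.59 × 9.8 = 54.78 N down at 0.25 m → arm 0.25 m, τ = 54.78 × 0.25 = 13.7 N·m clockwise.
Net moment of the loads = 1444 N·m clockwise.
The upward force F acts at the right end, arm 4.97 m, giving F × 4.97 counterclockwise.
Balancing moments: F × 4.97 = 1444, giving F = 1444 / 4.97 = 291 N.

F ≈ 291 N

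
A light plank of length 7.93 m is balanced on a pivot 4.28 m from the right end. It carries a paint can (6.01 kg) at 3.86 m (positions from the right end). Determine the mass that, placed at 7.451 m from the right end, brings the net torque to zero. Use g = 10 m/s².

About the pivot (at 4.28 m from the right end):
Paint can: 6.01 × 10 = 60.1 N down at 3.86 m → arm 0.42 m, τ = 60.1 × 0.42 = 25.24 N·m clockwise.
Net moment of known loads = 25.24 N·m clockwise.
An unknown mass m at 7.451 m has arm 3.171 m; its moment is m·g·3.171 counterclockwise.
Balancing moments: m × 10 × 3.171 = 25.24, giving m = 25.24 / (10 × 3.171) = 0.796 kg.

m ≈ 0.796 kg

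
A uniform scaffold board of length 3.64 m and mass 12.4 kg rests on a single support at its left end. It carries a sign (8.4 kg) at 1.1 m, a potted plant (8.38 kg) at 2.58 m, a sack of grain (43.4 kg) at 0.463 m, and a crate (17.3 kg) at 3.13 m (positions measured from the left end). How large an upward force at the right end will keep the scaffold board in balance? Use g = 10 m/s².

F ≈ 351 N

Taking torques about the left end:
Beam weight: 12.4 × 10 = 124 N down at 1.82 m → arm 1.82 m, τ = 124 × 1.82 = 225.7 N·m clockwise.
Sign: 8.4 × 10 = 84 N down at 1.1 m → arm 1.1 m, τ = 84 × 1.1 = 92.4 N·m clockwise.
Potted plant: 8.38 × 10 = 83.8 N down at 2.58 m → arm 2.58 m, τ = 83.8 × 2.58 = 216.2 N·m clockwise.
Sack of grain: 43.4 × 10 = 434 N down at 0.463 m → arm 0.463 m, τ = 434 × 0.463 = 200.9 N·m clockwise.
Crate: 17.3 × 10 = 173 N down at 3.13 m → arm 3.13 m, τ = 173 × 3.13 = 541.5 N·m clockwise.
Net moment of the loads = 1277 N·m clockwise.
The upward force F acts at the right end, arm 3.64 m, giving F × 3.64 counterclockwise.
Balancing moments: F × 3.64 = 1277, giving F = 1277 / 3.64 = 351 N.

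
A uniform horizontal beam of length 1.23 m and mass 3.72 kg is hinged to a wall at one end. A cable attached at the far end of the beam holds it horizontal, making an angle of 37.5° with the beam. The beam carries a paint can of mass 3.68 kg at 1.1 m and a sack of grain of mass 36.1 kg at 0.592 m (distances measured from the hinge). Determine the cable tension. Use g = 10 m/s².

Take moments about the hinge.
Beam weight: 3.72 × 10 = 37.2 N down at 0.615 m → arm 0.615 m, τ = 37.2 × 0.615 = 22.88 N·m clockwise.
Paint can: 3.68 × 10 = 36.8 N down at 1.1 m → arm 1.1 m, τ = 36.8 × 1.1 = 40.48 N·m clockwise.
Sack of grain: 36.1 × 10 = 361 N down at 0.592 m → arm 0.592 m, τ = 361 × 0.592 = 213.7 N·m clockwise.
Total clockwise load moment = 277.1 N·m.
The cable tension T acts at 1.23 m; only its component perpendicular to the beam, T sinθ, produces torque. sin 37.5° = 0.6088.
Στ = 0 ⇒ T × 1.23 × 0.6088 = 277.1 ⇒ T = 277.1 / 0.7488 = 370 N.

T ≈ 370 N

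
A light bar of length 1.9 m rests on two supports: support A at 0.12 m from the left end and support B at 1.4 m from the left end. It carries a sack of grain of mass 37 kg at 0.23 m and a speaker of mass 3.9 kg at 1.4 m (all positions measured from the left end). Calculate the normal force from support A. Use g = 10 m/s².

Sum moments about support B (its reaction then has zero moment arm).
Sack of grain: 37 × 10 = 370 N down at 0.23 m → arm 1.17 m, τ = 370 × 1.17 = 432.9 N·m counterclockwise.
Speaker: acts at the support B, moment arm 0 → no torque.
Net load moment about support B = 432.9 N·m counterclockwise.
Reaction R at support A is upward at 0.12 m, arm 1.28 m → moment R × 1.28 clockwise.
Balancing moments: R × 1.28 = 432.9, giving R = 338 N.

R_A ≈ 338 N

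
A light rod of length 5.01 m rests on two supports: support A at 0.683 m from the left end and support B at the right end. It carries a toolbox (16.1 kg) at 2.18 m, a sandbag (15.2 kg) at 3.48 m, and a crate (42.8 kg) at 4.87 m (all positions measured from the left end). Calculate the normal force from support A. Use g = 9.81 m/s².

About support B:
Toolbox: 16.1 × 9.81 = 157.9 N down at 2.18 m → arm 2.83 m, τ = 157.9 × 2.83 = 446.9 N·m counterclockwise.
Sandbag: 15.2 × 9.81 = 149.1 N down at 3.48 m → arm 1.53 m, τ = 149.1 × 1.53 = 228.1 N·m counterclockwise.
Crate: 42.8 × 9.81 = 419.9 N down at 4.87 m → arm 0.14 m, τ = 419.9 × 0.14 = 58.79 N·m counterclockwise.
Net load moment about support B = 733.8 N·m counterclockwise.
Reaction R at support A is upward at 0.683 m, arm 4.327 m → moment R × 4.327 clockwise.
For rotational equilibrium, R × 4.327 = 733.8, so R = 170 N.

R_A ≈ 170 N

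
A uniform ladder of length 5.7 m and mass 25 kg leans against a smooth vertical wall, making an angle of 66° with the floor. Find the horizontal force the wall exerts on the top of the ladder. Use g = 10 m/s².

N_wall ≈ 55.7 N

About the foot of the ladder:
Ladder weight 25×10 = 250 N acts at 2.85 m along the ladder; its horizontal arm is 2.85·cos66° = 1.159 m → τ = 289.8 N·m clockwise.
Wall normal N acts horizontally at the top; its moment arm is the height L sinθ = 5.7·sin66° = 5.207 m, counterclockwise.
Στ = 0 ⇒ N × 5.207 = 289.8 ⇒ N = 55.7 N.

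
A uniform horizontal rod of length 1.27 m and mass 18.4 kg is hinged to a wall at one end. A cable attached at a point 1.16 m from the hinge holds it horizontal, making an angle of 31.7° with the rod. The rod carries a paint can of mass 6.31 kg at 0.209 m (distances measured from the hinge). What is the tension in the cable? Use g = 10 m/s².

T ≈ 213 N

About the hinge:
Beam weight: 18.4 × 10 = 184 N down at 0.635 m → arm 0.635 m, τ = 184 × 0.635 = 116.8 N·m clockwise.
Paint can: 6.31 × 10 = 63.1 N down at 0.209 m → arm 0.209 m, τ = 63.1 × 0.209 = 13.19 N·m clockwise.
Total clockwise load moment = 130 N·m.
The cable tension T acts at 1.16 m; only its component perpendicular to the rod, T sinθ, produces torque. sin 31.7° = 0.5255.
For rotational equilibrium, T × 1.16 × 0.5255 = 130, so T = 130 / 0.6096 = 213 N.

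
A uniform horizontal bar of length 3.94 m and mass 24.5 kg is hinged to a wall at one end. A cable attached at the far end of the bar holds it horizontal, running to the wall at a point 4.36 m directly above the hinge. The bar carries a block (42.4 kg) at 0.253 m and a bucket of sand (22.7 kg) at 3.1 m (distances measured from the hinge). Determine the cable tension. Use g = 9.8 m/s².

T ≈ 434 N

Sum moments about the hinge (the unknown hinge reaction has zero arm there).
Beam weight: 24.5 × 9.8 = 240.1 N down at 1.97 m → arm 1.97 m, τ = 240.1 × 1.97 = 473 N·m clockwise.
Block: 42.4 × 9.8 = 415.5 N down at 0.253 m → arm 0.253 m, τ = 415.5 × 0.253 = 105.1 N·m clockwise.
Bucket of sand: 22.7 × 9.8 = 222.5 N down at 3.1 m → arm 3.1 m, τ = 222.5 × 3.1 = 689.8 N·m clockwise.
Total clockwise load moment = 1268 N·m.
The cable tension T acts at 3.94 m; only its component perpendicular to the bar, T sinθ, produces torque. sinθ = h/√(h²+d²) = 4.36/√(4.36²+3.94²) = 0.7419.
For rotational equilibrium, T × 3.94 × 0.7419 = 1268, so T = 1268 / 2.923 = 434 N.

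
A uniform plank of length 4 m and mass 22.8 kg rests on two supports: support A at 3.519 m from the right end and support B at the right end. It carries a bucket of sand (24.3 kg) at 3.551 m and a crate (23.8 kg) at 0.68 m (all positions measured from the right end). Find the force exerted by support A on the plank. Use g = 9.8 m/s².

R_A ≈ 412 N

Taking torques about support B:
Beam weight: 22.8 × 9.8 = 223.4 N down at 2 m → arm 2 m, τ = 223.4 × 2 = 446.8 N·m counterclockwise.
Bucket of sand: 24.3 × 9.8 = 238.1 N down at 3.551 m → arm 3.551 m, τ = 238.1 × 3.551 = 845.5 N·m counterclockwise.
Crate: 23.8 × 9.8 = 233.2 N down at 0.68 m → arm 0.68 m, τ = 233.2 × 0.68 = 158.6 N·m counterclockwise.
Net load moment about support B = 1451 N·m counterclockwise.
Reaction R at support A is upward at 3.519 m, arm 3.519 m → moment R × 3.519 clockwise.
For rotational equilibrium, R × 3.519 = 1451, so R = 412 N.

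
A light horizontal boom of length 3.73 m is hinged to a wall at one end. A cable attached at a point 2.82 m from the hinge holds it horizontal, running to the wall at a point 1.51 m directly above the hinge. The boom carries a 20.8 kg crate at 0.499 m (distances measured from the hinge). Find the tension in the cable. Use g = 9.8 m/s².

T ≈ 76.4 N

Take moments about the hinge.
Crate: 20.8 × 9.8 = 203.8 N down at 0.499 m → arm 0.499 m, τ = 203.8 × 0.499 = 101.7 N·m clockwise.
Total clockwise load moment = 101.7 N·m.
The cable tension T acts at 2.82 m; only its component perpendicular to the boom, T sinθ, produces torque. sinθ = h/√(h²+d²) = 1.51/√(1.51²+2.82²) = 0.472.
Setting net torque to zero: T × 2.82 × 0.472 = 101.7 → T = 101.7 / 1.331 = 76.4 N.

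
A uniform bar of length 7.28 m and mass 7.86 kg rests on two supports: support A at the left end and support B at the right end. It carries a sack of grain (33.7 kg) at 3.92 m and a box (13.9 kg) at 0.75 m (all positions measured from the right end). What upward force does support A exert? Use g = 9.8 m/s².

R_A ≈ 230 N

Taking torques about support B:
Beam weight: 7.86 × 9.8 = 77.03 N down at 3.64 m → arm 3.64 m, τ = 77.03 × 3.64 = 280.4 N·m counterclockwise.
Sack of grain: 33.7 × 9.8 = 330.3 N down at 3.92 m → arm 3.92 m, τ = 330.3 × 3.92 = 1295 N·m counterclockwise.
Box: 13.9 × 9.8 = 136.2 N down at 0.75 m → arm 0.75 m, τ = 136.2 × 0.75 = 102.1 N·m counterclockwise.
Net load moment about support B = 1678 N·m counterclockwise.
Reaction R at support A is upward at 7.28 m, arm 7.28 m → moment R × 7.28 clockwise.
For rotational equilibrium, R × 7.28 = 1678, so R = 230 N.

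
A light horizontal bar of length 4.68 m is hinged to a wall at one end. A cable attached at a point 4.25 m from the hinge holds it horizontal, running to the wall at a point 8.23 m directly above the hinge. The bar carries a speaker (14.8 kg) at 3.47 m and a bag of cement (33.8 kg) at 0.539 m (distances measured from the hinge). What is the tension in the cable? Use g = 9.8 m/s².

Take moments about the hinge.
Speaker: 14.8 × 9.8 = 145 N down at 3.47 m → arm 3.47 m, τ = 145 × 3.47 = 503.2 N·m clockwise.
Bag of cement: 33.8 × 9.8 = 331.2 N down at 0.539 m → arm 0.539 m, τ = 331.2 × 0.539 = 178.5 N·m clockwise.
Total clockwise load moment = 681.7 N·m.
The cable tension T acts at 4.25 m; only its component perpendicular to the bar, T sinθ, produces torque. sinθ = h/√(h²+d²) = 8.23/√(8.23²+4.25²) = 0.8885.
Setting net torque to zero: T × 4.25 × 0.8885 = 681.7 → T = 681.7 / 3.776 = 181 N.

T ≈ 181 N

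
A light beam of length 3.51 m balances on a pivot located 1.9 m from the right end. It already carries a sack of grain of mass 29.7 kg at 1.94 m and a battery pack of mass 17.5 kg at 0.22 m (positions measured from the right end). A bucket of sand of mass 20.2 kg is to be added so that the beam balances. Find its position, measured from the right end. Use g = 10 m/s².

Take moments about the pivot (at 1.9 m from the right end).
Sack of grain: 29.7 × 10 = 297 N down at 1.94 m → arm 0.04 m, τ = 297 × 0.04 = 11.88 N·m counterclockwise.
Battery pack: 17.5 × 10 = 175 N down at 0.22 m → arm 1.68 m, τ = 175 × 1.68 = 294 N·m clockwise.
Net moment of existing loads = 282.1 N·m clockwise.
The bucket of sand weighs 20.2 × 10 = 202 N and must supply an equal counterclockwise moment, so its lever arm about the pivot is 282.1 / 202 = 1.4 m.
That puts it at 1.9 + 1.4 = 3.3 m from the right end.

x ≈ 3.3 m from the right end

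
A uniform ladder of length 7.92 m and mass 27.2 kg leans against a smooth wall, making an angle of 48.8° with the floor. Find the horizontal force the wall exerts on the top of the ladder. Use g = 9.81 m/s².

Choose the foot of the ladder as the axis so the floor normal and friction both act there and drop out.
Ladder weight 27.2×9.81 = 266.8 N acts at 3.96 m along the ladder; its horizontal arm is 3.96·cos48.8° = 2.608 m → τ = 695.8 N·m clockwise.
Wall normal N acts horizontally at the top; its moment arm is the height L sinθ = 7.92·sin48.8° = 5.959 m, counterclockwise.
Setting net torque to zero: N × 5.959 = 695.8 → N = 117 N.

N_wall ≈ 117 N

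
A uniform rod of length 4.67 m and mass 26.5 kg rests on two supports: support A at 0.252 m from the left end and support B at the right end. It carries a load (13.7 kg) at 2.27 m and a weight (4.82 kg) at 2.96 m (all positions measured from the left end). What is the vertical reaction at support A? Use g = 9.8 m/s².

Taking torques about support B:
Beam weight: 26.5 × 9.8 = 259.7 N down at 2.335 m → arm 2.335 m, τ = 259.7 × 2.335 = 606.4 N·m counterclockwise.
Load: 13.7 × 9.8 = 134.3 N down at 2.27 m → arm 2.4 m, τ = 134.3 × 2.4 = 322.3 N·m counterclockwise.
Weight: 4.82 × 9.8 = 47.24 N down at 2.96 m → arm 1.71 m, τ = 47.24 × 1.71 = 80.78 N·m counterclockwise.
Net load moment about support B = 1009 N·m counterclockwise.
Reaction R at support A is upward at 0.252 m, arm 4.418 m → moment R × 4.418 clockwise.
Setting net torque to zero: R × 4.418 = 1009 → R = 228 N.

R_A ≈ 228 N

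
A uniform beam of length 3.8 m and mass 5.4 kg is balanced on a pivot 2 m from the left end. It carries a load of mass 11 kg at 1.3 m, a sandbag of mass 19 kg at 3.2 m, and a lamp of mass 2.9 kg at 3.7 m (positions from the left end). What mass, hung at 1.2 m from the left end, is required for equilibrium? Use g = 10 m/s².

m ≈ 24.4 kg

Take moments about the pivot (at 2 m from the left end).
Beam weight: 5.4 × 10 = 54 N down at 1.9 m → arm 0.1 m, τ = 54 × 0.1 = 5.4 N·m counterclockwise.
Load: 11 × 10 = 110 N down at 1.3 m → arm 0.7 m, τ = 110 × 0.7 = 77 N·m counterclockwise.
Sandbag: 19 × 10 = 190 N down at 3.2 m → arm 1.2 m, τ = 190 × 1.2 = 228 N·m clockwise.
Lamp: 2.9 × 10 = 29 N down at 3.7 m → arm 1.7 m, τ = 29 × 1.7 = 49.3 N·m clockwise.
Net moment of known loads = 194.9 N·m clockwise.
An unknown mass m at 1.2 m has arm 0.8 m; its moment is m·g·0.8 counterclockwise.
Balancing moments: m × 10 × 0.8 = 194.9, giving m = 194.9 / (10 × 0.8) = 24.4 kg.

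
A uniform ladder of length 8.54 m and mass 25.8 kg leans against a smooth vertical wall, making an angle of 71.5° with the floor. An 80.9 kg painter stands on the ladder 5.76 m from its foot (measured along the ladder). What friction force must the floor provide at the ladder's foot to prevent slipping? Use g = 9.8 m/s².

f ≈ 221 N

Sum moments about the foot of the ladder (the floor normal and friction both act there and drop out).
Ladder weight 25.8×9.8 = 252.8 N acts at 4.27 m along the ladder; its horizontal arm is 4.27·cos71.5° = 1.355 m → τ = 342.5 N·m clockwise.
Painter: 80.9×9.8 = 792.8 N at 5.76 m → arm 1.828 m → τ = 1449 N·m clockwise.
Wall normal N acts horizontally at the top; its moment arm is the height L sinθ = 8.54·sin71.5° = 8.099 m, counterclockwise.
For rotational equilibrium, N × 8.099 = 1792, so N = 221 N.
ΣFx = 0: friction at the foot balances the wall's push, so f = N_wall = 221 N.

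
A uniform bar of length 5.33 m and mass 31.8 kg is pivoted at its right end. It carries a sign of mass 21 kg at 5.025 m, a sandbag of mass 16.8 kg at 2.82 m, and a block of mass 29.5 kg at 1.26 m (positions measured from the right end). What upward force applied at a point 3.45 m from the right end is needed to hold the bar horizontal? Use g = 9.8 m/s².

Choose the right end as the axis so the unknown pivot reaction has zero arm there.
Beam weight: 31.8 × 9.8 = 311.6 N down at 2.665 m → arm 2.665 m, τ = 311.6 × 2.665 = 830.4 N·m counterclockwise.
Sign: 21 × 9.8 = 205.8 N down at 5.025 m → arm 5.025 m, τ = 205.8 × 5.025 = 1034 N·m counterclockwise.
Sandbag: 16.8 × 9.8 = 164.6 N down at 2.82 m → arm 2.82 m, τ = 164.6 × 2.82 = 464.2 N·m counterclockwise.
Block: 29.5 × 9.8 = 289.1 N down at 1.26 m → arm 1.26 m, τ = 289.1 × 1.26 = 364.3 N·m counterclockwise.
Net moment of the loads = 2693 N·m counterclockwise.
The upward force F acts at a point 3.45 m from the right end, arm 3.45 m, giving F × 3.45 clockwise.
For rotational equilibrium, F × 3.45 = 2693, so F = 2693 / 3.45 = 781 N.

F ≈ 781 N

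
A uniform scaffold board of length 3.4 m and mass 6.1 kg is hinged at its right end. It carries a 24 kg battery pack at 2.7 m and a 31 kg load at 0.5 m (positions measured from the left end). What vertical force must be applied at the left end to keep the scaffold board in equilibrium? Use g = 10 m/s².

Take moments about the right end.
Beam weight: 6.1 × 10 = 61 N down at 1.7 m → arm 1.7 m, τ = 61 × 1.7 = 103.7 N·m counterclockwise.
Battery pack: 24 × 10 = 240 N down at 2.7 m → arm 0.7 m, τ = 240 × 0.7 = 168 N·m counterclockwise.
Load: 31 × 10 = 310 N down at 0.5 m → arm 2.9 m, τ = 310 × 2.9 = 899 N·m counterclockwise.
Net moment of the loads = 1171 N·m counterclockwise.
The upward force F acts at the left end, arm 3.4 m, giving F × 3.4 clockwise.
Στ = 0 ⇒ F × 3.4 = 1171 ⇒ F = 1171 / 3.4 = 344 N.

F ≈ 344 N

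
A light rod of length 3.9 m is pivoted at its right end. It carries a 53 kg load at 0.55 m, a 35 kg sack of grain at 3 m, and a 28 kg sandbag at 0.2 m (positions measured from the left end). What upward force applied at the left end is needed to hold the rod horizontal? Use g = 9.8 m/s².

Taking torques about the right end:
Load: 53 × 9.8 = 519.4 N down at 0.55 m → arm 3.35 m, τ = 519.4 × 3.35 = 1740 N·m counterclockwise.
Sack of grain: 35 × 9.8 = 343 N down at 3 m → arm 0.9 m, τ = 343 × 0.9 = 308.7 N·m counterclockwise.
Sandbag: 28 × 9.8 = 274.4 N down at 0.2 m → arm 3.7 m, τ = 274.4 × 3.7 = 1015 N·m counterclockwise.
Net moment of the loads = 3064 N·m counterclockwise.
The upward force F acts at the left end, arm 3.9 m, giving F × 3.9 clockwise.
Στ = 0 ⇒ F × 3.9 = 3064 ⇒ F = 3064 / 3.9 = 786 N.

F ≈ 786 N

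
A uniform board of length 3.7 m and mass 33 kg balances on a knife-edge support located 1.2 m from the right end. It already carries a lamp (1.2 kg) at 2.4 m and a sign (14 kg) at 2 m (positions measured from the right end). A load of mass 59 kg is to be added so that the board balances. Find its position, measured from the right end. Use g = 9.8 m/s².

Choose the knife-edge support (at 1.2 m from the right end) as the axis so the support reaction has zero arm there.
Beam weight: 33 × 9.8 = 323.4 N down at 1.85 m → arm 0.65 m, τ = 323.4 × 0.65 = 210.2 N·m counterclockwise.
Lamp: 1.2 × 9.8 = 11.76 N down at 2.4 m → arm 1.2 m, τ = 11.76 × 1.2 = 14.11 N·m counterclockwise.
Sign: 14 × 9.8 = 137.2 N down at 2 m → arm 0.8 m, τ = 137.2 × 0.8 = 109.8 N·m counterclockwise.
Net moment of existing loads = 334.1 N·m counterclockwise.
The load weighs 59 × 9.8 = 578.2 N and must supply an equal clockwise moment, so its lever arm about the knife-edge support is 334.1 / 578.2 = 0.578 m.
That puts it at 1.2 − 0.578 = 0.622 m from the right end.

x ≈ 0.622 m from the right end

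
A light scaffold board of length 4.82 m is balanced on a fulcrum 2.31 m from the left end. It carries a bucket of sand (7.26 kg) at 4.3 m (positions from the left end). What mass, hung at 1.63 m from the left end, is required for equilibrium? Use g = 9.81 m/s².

Sum moments about the fulcrum (at 2.31 m from the left end) (the support reaction has zero arm there).
Bucket of sand: 7.26 × 9.81 = 71.22 N down at 4.3 m → arm 1.99 m, τ = 71.22 × 1.99 = 141.7 N·m clockwise.
Net moment of known loads = 141.7 N·m clockwise.
An unknown mass m at 1.63 m has arm 0.68 m; its moment is m·g·0.68 counterclockwise.
Balancing moments: m × 9.81 × 0.68 = 141.7, giving m = 141.7 / (9.81 × 0.68) = 21.2 kg.

m ≈ 21.2 kg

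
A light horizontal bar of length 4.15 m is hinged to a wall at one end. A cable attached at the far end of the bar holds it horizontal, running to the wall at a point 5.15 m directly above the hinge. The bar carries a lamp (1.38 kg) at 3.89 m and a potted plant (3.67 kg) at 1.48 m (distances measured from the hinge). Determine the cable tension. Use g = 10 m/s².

T ≈ 33.4 N

Take moments about the hinge.
Lamp: 1.38 × 10 = 13.8 N down at 3.89 m → arm 3.89 m, τ = 13.8 × 3.89 = 53.68 N·m clockwise.
Potted plant: 3.67 × 10 = 36.7 N down at 1.48 m → arm 1.48 m, τ = 36.7 × 1.48 = 54.32 N·m clockwise.
Total clockwise load moment = 108 N·m.
The cable tension T acts at 4.15 m; only its component perpendicular to the bar, T sinθ, produces torque. sinθ = h/√(h²+d²) = 5.15/√(5.15²+4.15²) = 0.7787.
Setting net torque to zero: T × 4.15 × 0.7787 = 108 → T = 108 / 3.232 = 33.4 N.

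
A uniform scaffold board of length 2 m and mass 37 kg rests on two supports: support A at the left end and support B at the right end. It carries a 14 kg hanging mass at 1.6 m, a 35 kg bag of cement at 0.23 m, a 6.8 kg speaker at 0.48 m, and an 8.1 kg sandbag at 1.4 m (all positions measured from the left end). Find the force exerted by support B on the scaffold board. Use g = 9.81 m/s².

Take moments about support A.
Beam weight: 37 × 9.81 = 363 N down at 1 m → arm 1 m, τ = 363 × 1 = 363 N·m clockwise.
Hanging mass: 14 × 9.81 = 137.3 N down at 1.6 m → arm 1.6 m, τ = 137.3 × 1.6 = 219.7 N·m clockwise.
Bag of cement: 35 × 9.81 = 343.4 N down at 0.23 m → arm 0.23 m, τ = 343.4 × 0.23 = 78.98 N·m clockwise.
Speaker: 6.8 × 9.81 = 66.71 N down at 0.48 m → arm 0.48 m, τ = 66.71 × 0.48 = 32.02 N·m clockwise.
Sandbag: 8.1 × 9.81 = 79.46 N down at 1.4 m → arm 1.4 m, τ = 79.46 × 1.4 = 111.2 N·m clockwise.
Net load moment about support A = 804.9 N·m clockwise.
Reaction R at support B is upward at 2 m, arm 2 m → moment R × 2 counterclockwise.
For rotational equilibrium, R × 2 = 804.9, so R = 402 N.

R_B ≈ 402 N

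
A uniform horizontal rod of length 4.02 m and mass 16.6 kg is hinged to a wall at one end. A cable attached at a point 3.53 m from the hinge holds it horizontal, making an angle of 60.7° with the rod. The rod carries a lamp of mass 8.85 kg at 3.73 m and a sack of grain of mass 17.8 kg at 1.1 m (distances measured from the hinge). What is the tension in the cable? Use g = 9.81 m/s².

About the hinge:
Beam weight: 16.6 × 9.81 = 162.8 N down at 2.01 m → arm 2.01 m, τ = 162.8 × 2.01 = 327.2 N·m clockwise.
Lamp: 8.85 × 9.81 = 86.82 N down at 3.73 m → arm 3.73 m, τ = 86.82 × 3.73 = 323.8 N·m clockwise.
Sack of grain: 17.8 × 9.81 = 174.6 N down at 1.1 m → arm 1.1 m, τ = 174.6 × 1.1 = 192.1 N·m clockwise.
Total clockwise load moment = 843.1 N·m.
The cable tension T acts at 3.53 m; only its component perpendicular to the rod, T sinθ, produces torque. sin 60.7° = 0.8721.
Στ = 0 ⇒ T × 3.53 × 0.8721 = 843.1 ⇒ T = 843.1 / 3.079 = 274 N.

T ≈ 274 N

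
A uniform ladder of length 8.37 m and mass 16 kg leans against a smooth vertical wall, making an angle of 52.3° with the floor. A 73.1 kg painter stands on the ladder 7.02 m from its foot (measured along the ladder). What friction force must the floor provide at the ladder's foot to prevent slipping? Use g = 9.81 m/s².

f ≈ 526 N

About the foot of the ladder:
Ladder weight 16×9.81 = 157 N acts at 4.185 m along the ladder; its horizontal arm is 4.185·cos52.3° = 2.559 m → τ = 401.8 N·m clockwise.
Painter: 73.1×9.81 = 717.1 N at 7.02 m → arm 4.293 m → τ = 3079 N·m clockwise.
Wall normal N acts horizontally at the top; its moment arm is the height L sinθ = 8.37·sin52.3° = 6.623 m, counterclockwise.
Balancing moments: N × 6.623 = 3481, giving N = 526 N.
ΣFx = 0: friction at the foot balances the wall's push, so f = N_wall = 526 N.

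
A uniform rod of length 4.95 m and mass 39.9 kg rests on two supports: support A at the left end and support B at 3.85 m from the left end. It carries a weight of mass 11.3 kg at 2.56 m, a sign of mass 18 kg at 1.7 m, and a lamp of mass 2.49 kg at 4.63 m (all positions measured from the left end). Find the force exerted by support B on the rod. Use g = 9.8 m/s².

Taking torques about support A:
Beam weight: 39.9 × 9.8 = 391 N down at 2.475 m → arm 2.475 m, τ = 391 × 2.475 = 967.7 N·m clockwise.
Weight: 11.3 × 9.8 = 110.7 N down at 2.56 m → arm 2.56 m, τ = 110.7 × 2.56 = 283.4 N·m clockwise.
Sign: 18 × 9.8 = 176.4 N down at 1.7 m → arm 1.7 m, τ = 176.4 × 1.7 = 299.9 N·m clockwise.
Lamp: 2.49 × 9.8 = 24.4 N down at 4.63 m → arm 4.63 m, τ = 24.4 × 4.63 = 113 N·m clockwise.
Net load moment about support A = 1664 N·m clockwise.
Reaction R at support B is upward at 3.85 m, arm 3.85 m → moment R × 3.85 counterclockwise.
For rotational equilibrium, R × 3.85 = 1664, so R = 432 N.

R_B ≈ 432 N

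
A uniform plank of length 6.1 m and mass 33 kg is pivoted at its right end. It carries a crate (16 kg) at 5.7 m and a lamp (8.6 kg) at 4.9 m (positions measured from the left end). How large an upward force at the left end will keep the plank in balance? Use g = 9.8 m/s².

F ≈ 189 N

Take moments about the right end.
Beam weight: 33 × 9.8 = 323.4 N down at 3.05 m → arm 3.05 m, τ = 323.4 × 3.05 = 986.4 N·m counterclockwise.
Crate: 16 × 9.8 = 156.8 N down at 5.7 m → arm 0.4 m, τ = 156.8 × 0.4 = 62.72 N·m counterclockwise.
Lamp: 8.6 × 9.8 = 84.28 N down at 4.9 m → arm 1.2 m, τ = 84.28 × 1.2 = 101.1 N·m counterclockwise.
Net moment of the loads = 1150 N·m counterclockwise.
The upward force F acts at the left end, arm 6.1 m, giving F × 6.1 clockwise.
Στ = 0 ⇒ F × 6.1 = 1150 ⇒ F = 1150 / 6.1 = 189 N.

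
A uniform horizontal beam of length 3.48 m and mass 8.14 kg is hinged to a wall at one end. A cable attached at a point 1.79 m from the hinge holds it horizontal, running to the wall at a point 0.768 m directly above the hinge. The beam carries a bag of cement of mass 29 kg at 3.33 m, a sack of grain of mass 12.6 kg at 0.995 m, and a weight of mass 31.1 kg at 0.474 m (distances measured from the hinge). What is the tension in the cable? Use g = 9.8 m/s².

Take moments about the hinge.
Beam weight: 8.14 × 9.8 = 79.77 N down at 1.74 m → arm 1.74 m, τ = 79.77 × 1.74 = 138.8 N·m clockwise.
Bag of cement: 29 × 9.8 = 284.2 N down at 3.33 m → arm 3.33 m, τ = 284.2 × 3.33 = 946.4 N·m clockwise.
Sack of grain: 12.6 × 9.8 = 123.5 N down at 0.995 m → arm 0.995 m, τ = 123.5 × 0.995 = 122.9 N·m clockwise.
Weight: 31.1 × 9.8 = 304.8 N down at 0.474 m → arm 0.474 m, τ = 304.8 × 0.474 = 144.5 N·m clockwise.
Total clockwise load moment = 1353 N·m.
The cable tension T acts at 1.79 m; only its component perpendicular to the beam, T sinθ, produces torque. sinθ = h/√(h²+d²) = 0.768/√(0.768²+1.79²) = 0.3943.
Στ = 0 ⇒ T × 1.79 × 0.3943 = 1353 ⇒ T = 1353 / 0.7058 = 1920 N.

T ≈ 1920 N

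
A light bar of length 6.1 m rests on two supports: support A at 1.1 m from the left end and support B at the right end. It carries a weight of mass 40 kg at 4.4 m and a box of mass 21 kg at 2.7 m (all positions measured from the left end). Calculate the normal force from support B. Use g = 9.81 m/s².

Sum moments about support A (its reaction then has zero moment arm).
Weight: 40 × 9.81 = 392.4 N down at 4.4 m → arm 3.3 m, τ = 392.4 × 3.3 = 1295 N·m clockwise.
Box: 21 × 9.81 = 206 N down at 2.7 m → arm 1.6 m, τ = 206 × 1.6 = 329.6 N·m clockwise.
Net load moment about support A = 1625 N·m clockwise.
Reaction R at support B is upward at 6.1 m, arm 5 m → moment R × 5 counterclockwise.
Setting net torque to zero: R × 5 = 1625 → R = 325 N.

R_B ≈ 325 N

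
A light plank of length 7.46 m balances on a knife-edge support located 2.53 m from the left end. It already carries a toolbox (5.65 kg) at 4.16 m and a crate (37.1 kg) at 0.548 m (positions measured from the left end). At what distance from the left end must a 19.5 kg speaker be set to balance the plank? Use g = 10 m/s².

x ≈ 5.83 m from the left end

Choose the knife-edge support (at 2.53 m from the left end) as the axis so the support reaction has zero arm there.
Toolbox: 5.65 × 10 = 56.5 N down at 4.16 m → arm 1.63 m, τ = 56.5 × 1.63 = 92.09 N·m clockwise.
Crate: 37.1 × 10 = 371 N down at 0.548 m → arm 1.982 m, τ = 371 × 1.982 = 735.3 N·m counterclockwise.
Net moment of existing loads = 643.2 N·m counterclockwise.
The speaker weighs 19.5 × 10 = 195 N and must supply an equal clockwise moment, so its lever arm about the knife-edge support is 643.2 / 195 = 3.3 m.
That puts it at 2.53 + 3.3 = 5.83 m from the left end.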